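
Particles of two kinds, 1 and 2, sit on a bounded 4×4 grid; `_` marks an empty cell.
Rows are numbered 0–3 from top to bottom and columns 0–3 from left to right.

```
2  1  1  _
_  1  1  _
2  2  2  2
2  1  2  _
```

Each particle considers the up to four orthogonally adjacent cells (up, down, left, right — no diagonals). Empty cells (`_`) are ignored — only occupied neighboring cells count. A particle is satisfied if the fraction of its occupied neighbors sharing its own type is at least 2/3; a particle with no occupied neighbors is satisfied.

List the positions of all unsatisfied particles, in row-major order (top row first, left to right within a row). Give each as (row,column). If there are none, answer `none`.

(0,0)2 0/1 not
(0,1)1 2/3 satisfied
(0,2)1 2/2 satisfied
(1,1)1 2/3 satisfied
(1,2)1 2/3 satisfied
(2,0)2 2/2 satisfied
(2,1)2 2/4 not
(2,2)2 3/4 satisfied
(2,3)2 1/1 satisfied
(3,0)2 1/2 not
(3,1)1 0/3 not
(3,2)2 1/2 not

(0,0), (2,1), (3,0), (3,1), (3,2)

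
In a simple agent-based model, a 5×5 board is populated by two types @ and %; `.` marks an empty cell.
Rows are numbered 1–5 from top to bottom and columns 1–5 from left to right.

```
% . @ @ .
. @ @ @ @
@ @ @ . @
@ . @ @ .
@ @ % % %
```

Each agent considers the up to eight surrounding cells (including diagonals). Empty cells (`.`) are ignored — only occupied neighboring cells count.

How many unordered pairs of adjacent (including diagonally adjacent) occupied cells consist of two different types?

7

Scan each occupied cell's neighbors to the right and below (and the two forward diagonals) so each pair is counted once.
From row 1: 1 unlike of 8 pairs (running 1/8).
From row 2: 0 unlike of 11 pairs (running 1/19).
From row 3: 0 unlike of 8 pairs (running 1/27).
From row 4: 5 unlike of 9 pairs (running 6/36).
From row 5: 1 unlike of 4 pairs (running 7/40).
Total adjacent occupied pairs: 40; unlike-type pairs: 7.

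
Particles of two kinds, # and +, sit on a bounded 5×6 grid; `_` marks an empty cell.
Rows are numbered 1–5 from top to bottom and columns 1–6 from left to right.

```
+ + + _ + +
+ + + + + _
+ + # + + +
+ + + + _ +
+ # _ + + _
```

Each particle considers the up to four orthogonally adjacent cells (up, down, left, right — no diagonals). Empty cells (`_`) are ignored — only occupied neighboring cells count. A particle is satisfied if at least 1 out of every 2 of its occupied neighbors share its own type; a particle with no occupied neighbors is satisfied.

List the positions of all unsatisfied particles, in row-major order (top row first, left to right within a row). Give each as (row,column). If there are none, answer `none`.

(3,3), (5,2)

(1,1)+ 2/2 ✓
(1,2)+ 3/3 ✓
(1,3)+ 2/2 ✓
(1,5)+ 2/2 ✓
(1,6)+ 1/1 ✓
(2,1)+ 3/3 ✓
(2,2)+ 4/4 ✓
(2,3)+ 3/4 ✓
(2,4)+ 3/3 ✓
(2,5)+ 3/3 ✓
(3,1)+ 3/3 ✓
(3,2)+ 3/4 ✓
(3,3)# 0/4 ✗
(3,4)+ 3/4 ✓
(3,5)+ 3/3 ✓
(3,6)+ 2/2 ✓
(4,1)+ 3/3 ✓
(4,2)+ 3/4 ✓
(4,3)+ 2/3 ✓
(4,4)+ 3/3 ✓
(4,6)+ 1/1 ✓
(5,1)+ 1/2 ✓
(5,2)# 0/2 ✗
(5,4)+ 2/2 ✓
(5,5)+ 1/1 ✓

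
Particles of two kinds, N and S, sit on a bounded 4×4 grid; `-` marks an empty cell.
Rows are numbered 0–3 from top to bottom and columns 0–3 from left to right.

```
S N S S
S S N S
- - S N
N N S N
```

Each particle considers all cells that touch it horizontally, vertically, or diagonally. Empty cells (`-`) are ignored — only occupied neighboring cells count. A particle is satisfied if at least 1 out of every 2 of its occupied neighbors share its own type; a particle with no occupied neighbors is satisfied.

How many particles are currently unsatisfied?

7

(0,0)S 2/3 ok
(0,1)N 1/5 unhappy
(0,2)S 3/5 ok
(0,3)S 2/3 ok
(1,0)S 2/3 ok
(1,1)S 4/6 ok
(1,2)N 2/7 unhappy
(1,3)S 3/5 ok
(2,2)S 3/7 unhappy
(2,3)N 2/5 unhappy
(3,0)N 1/1 ok
(3,1)N 1/3 unhappy
(3,2)S 1/4 unhappy
(3,3)N 1/3 unhappy
Unsatisfied: (0,1), (1,2), (2,2), (2,3), (3,1), (3,2), (3,3) — 7 in total.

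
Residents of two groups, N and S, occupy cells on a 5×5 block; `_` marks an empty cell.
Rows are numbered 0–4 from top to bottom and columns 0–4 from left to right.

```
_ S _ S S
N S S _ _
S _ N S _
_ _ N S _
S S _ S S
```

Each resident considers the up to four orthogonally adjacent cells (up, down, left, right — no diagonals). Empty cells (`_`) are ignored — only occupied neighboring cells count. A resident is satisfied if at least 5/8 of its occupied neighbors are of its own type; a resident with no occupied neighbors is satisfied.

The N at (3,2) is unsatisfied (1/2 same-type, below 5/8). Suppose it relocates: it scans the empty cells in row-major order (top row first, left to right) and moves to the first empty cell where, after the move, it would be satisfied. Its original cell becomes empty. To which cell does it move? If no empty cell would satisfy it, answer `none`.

Vacating (3,2). Empty cells in order:
  (0,0): 1/2 same-type → still unsatisfied.
  (0,2): 0/3 same-type → still unsatisfied.
  (1,3): 0/3 same-type → still unsatisfied.
  (1,4): 0/1 same-type → still unsatisfied.
  (2,1): 1/3 same-type → still unsatisfied.
  (2,4): 0/1 same-type → still unsatisfied.
  (3,0): 0/2 same-type → still unsatisfied.
  (3,1): 0/1 same-type → still unsatisfied.
  (3,4): 0/2 same-type → still unsatisfied.
  (4,2): 0/2 same-type → still unsatisfied.

none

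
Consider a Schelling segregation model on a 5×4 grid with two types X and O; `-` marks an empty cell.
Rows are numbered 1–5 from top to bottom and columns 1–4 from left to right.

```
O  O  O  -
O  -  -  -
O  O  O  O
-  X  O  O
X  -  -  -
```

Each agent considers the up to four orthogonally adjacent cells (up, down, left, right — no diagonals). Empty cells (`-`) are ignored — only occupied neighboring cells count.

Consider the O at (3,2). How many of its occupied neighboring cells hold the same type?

2

Occupied neighbors of (3,2): (4,2)=X, (3,1)=O, (3,3)=O.
Same type (O): 2 of 3.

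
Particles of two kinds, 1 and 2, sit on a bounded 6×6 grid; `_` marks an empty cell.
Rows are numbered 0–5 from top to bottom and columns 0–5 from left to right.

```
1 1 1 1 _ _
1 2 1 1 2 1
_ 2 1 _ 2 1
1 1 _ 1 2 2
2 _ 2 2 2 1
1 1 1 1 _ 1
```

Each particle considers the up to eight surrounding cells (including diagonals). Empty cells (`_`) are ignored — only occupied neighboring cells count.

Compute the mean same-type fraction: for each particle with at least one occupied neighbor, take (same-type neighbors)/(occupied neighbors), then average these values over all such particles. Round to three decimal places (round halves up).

0.438

(0,0)1 2/3
(0,1)1 4/5
(0,2)1 4/5
(0,3)1 3/4
(1,0)1 2/4
(1,1)2 1/7
(1,2)1 5/7
(1,3)1 4/6
(1,4)2 1/5
(1,5)1 1/3
(2,1)2 1/6
(2,2)1 4/6
(2,4)2 3/7
(2,5)1 1/5
(3,0)1 1/3
(3,1)1 2/5
(3,3)1 1/6
(3,4)2 4/7
(3,5)2 3/5
(4,0)2 0/4
(4,2)2 1/6
(4,3)2 3/6
(4,4)2 3/7
(4,5)1 1/4
(5,0)1 1/2
(5,1)1 2/4
(5,2)1 2/4
(5,3)1 1/4
(5,5)1 1/2
Sum over 29 particles: 2/3 + 4/5 + 4/5 + 3/4 + 2/4 + 1/7 + 5/7 + 4/6 + 1/5 + 1/3 + 1/6 + 4/6 + 3/7 + 1/5 + 1/3 + 2/5 + 1/6 + 4/7 + 3/5 + 0/4 + 1/6 + 3/6 + 3/7 + 1/4 + 1/2 + 2/4 + 2/4 + 1/4 + 1/2 = 1067/84; mean = 1067/84 ÷ 29 = 1067/2436 = 0.438013… → 0.438.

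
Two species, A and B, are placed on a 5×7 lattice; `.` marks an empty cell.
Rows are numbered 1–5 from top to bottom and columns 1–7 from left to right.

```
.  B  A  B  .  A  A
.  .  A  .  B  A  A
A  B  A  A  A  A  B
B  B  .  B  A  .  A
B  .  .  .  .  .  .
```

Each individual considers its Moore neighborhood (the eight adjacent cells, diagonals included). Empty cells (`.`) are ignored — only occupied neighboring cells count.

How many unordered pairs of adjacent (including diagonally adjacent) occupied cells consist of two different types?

Scan each occupied cell's neighbors to the right and below (and the two forward diagonals) so each pair is counted once.
From row 1: 5 unlike of 12 pairs (running 5/12).
From row 2: 7 unlike of 13 pairs (running 12/25).
From row 3: 10 unlike of 19 pairs (running 22/44).
From row 4: 1 unlike of 4 pairs (running 23/48).
Total adjacent occupied pairs: 48; unlike-type pairs: 23.

23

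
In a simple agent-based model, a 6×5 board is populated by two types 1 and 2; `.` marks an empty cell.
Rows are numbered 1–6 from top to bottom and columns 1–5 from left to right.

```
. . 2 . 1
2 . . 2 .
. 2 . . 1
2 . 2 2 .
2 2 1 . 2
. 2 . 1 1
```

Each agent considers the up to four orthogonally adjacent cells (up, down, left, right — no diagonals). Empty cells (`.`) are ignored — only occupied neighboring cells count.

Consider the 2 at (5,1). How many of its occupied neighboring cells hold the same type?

Occupied neighbors of (5,1): (4,1)=2, (5,2)=2.
Same type (2): 2 of 2.

2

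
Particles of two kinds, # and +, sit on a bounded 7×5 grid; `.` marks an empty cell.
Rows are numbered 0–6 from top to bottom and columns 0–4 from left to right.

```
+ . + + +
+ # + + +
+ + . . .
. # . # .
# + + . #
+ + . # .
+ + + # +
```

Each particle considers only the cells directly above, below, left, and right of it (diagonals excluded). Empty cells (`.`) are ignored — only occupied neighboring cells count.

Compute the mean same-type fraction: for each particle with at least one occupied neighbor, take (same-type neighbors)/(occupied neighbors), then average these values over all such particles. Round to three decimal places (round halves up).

0.681

Row 0: (0,0)+ 1/1 · (0,2)+ 2/2 · (0,3)+ 3/3 · (0,4)+ 2/2
Row 1: (1,0)+ 2/3 · (1,1)# 0/3 · (1,2)+ 2/3 · (1,3)+ 3/3 · (1,4)+ 2/2
Row 2: (2,0)+ 2/2 · (2,1)+ 1/3
Row 3: (3,1)# 0/2 · (3,3)# — no occupied neighbors
Row 4: (4,0)# 0/2 · (4,1)+ 2/4 · (4,2)+ 1/1 · (4,4)# — no occupied neighbors
Row 5: (5,0)+ 2/3 · (5,1)+ 3/3 · (5,3)# 1/1
Row 6: (6,0)+ 2/2 · (6,1)+ 3/3 · (6,2)+ 1/2 · (6,3)# 1/3 · (6,4)+ 0/1
Sum over 23 particles: 1/1 + 2/2 + 3/3 + 2/2 + 2/3 + 0/3 + 2/3 + 3/3 + 2/2 + 2/2 + 1/3 + 0/2 + 0/2 + 2/4 + 1/1 + 2/3 + 3/3 + 1/1 + 2/2 + 3/3 + 1/2 + 1/3 + 0/1 = 47/3; mean = 47/3 ÷ 23 = 47/69 = 0.681159… → 0.681.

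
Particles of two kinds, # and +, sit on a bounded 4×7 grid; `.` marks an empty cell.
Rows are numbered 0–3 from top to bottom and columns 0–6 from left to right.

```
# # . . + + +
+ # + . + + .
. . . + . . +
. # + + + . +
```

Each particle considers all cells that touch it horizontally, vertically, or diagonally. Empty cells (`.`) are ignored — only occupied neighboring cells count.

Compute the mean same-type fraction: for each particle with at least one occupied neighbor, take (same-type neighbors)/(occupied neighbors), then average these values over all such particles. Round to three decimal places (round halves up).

Row 0: (0,0)# 2/3 · (0,1)# 2/4 · (0,4)+ 3/3 · (0,5)+ 4/4 · (0,6)+ 2/2
Row 1: (1,0)+ 0/3 · (1,1)# 2/4 · (1,2)+ 1/3 · (1,4)+ 4/4 · (1,5)+ 5/5
Row 2: (2,3)+ 5/5 · (2,6)+ 2/2
Row 3: (3,1)# 0/1 · (3,2)+ 2/3 · (3,3)+ 3/3 · (3,4)+ 2/2 · (3,6)+ 1/1
Sum over 17 particles: 2/3 + 2/4 + 3/3 + 4/4 + 2/2 + 0/3 + 2/4 + 1/3 + 4/4 + 5/5 + 5/5 + 2/2 + 0/1 + 2/3 + 3/3 + 2/2 + 1/1 = 38/3; mean = 38/3 ÷ 17 = 38/51 = 0.745098… → 0.745.

0.745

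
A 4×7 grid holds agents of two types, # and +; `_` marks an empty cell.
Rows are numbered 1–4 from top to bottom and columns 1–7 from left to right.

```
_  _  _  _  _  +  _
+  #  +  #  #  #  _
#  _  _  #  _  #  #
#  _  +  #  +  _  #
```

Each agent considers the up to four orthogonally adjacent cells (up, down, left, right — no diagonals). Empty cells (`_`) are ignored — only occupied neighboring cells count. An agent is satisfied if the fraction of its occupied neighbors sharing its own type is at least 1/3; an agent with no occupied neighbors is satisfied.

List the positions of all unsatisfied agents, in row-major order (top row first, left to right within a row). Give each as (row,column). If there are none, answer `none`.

(1,6), (2,1), (2,2), (2,3), (4,3), (4,5)

Row 1: (1,6)+ 0/1 unhappy
Row 2: (2,1)+ 0/2 unhappy · (2,2)# 0/2 unhappy · (2,3)+ 0/2 unhappy · (2,4)# 2/3 ok · (2,5)# 2/2 ok · (2,6)# 2/3 ok
Row 3: (3,1)# 1/2 ok · (3,4)# 2/2 ok · (3,6)# 2/2 ok · (3,7)# 2/2 ok
Row 4: (4,1)# 1/1 ok · (4,3)+ 0/1 unhappy · (4,4)# 1/3 ok · (4,5)+ 0/1 unhappy · (4,7)# 1/1 ok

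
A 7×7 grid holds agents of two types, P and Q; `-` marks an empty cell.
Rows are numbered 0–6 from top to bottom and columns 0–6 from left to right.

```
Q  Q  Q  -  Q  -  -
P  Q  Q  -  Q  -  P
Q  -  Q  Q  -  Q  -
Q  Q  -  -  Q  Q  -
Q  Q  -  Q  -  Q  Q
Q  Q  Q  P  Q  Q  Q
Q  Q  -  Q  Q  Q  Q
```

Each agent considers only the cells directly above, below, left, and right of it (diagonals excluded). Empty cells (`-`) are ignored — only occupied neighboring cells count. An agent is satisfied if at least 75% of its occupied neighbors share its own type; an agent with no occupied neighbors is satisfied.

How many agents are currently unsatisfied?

Row 0: (0,0)Q 1/2 ✗ · (0,1)Q 3/3 ✓ · (0,2)Q 2/2 ✓ · (0,4)Q 1/1 ✓
Row 1: (1,0)P 0/3 ✗ · (1,1)Q 2/3 ✗ · (1,2)Q 3/3 ✓ · (1,4)Q 1/1 ✓ · (1,6)P 0/0 ✓
Row 2: (2,0)Q 1/2 ✗ · (2,2)Q 2/2 ✓ · (2,3)Q 1/1 ✓ · (2,5)Q 1/1 ✓
Row 3: (3,0)Q 3/3 ✓ · (3,1)Q 2/2 ✓ · (3,4)Q 1/1 ✓ · (3,5)Q 3/3 ✓
Row 4: (4,0)Q 3/3 ✓ · (4,1)Q 3/3 ✓ · (4,3)Q 0/1 ✗ · (4,5)Q 3/3 ✓ · (4,6)Q 2/2 ✓
Row 5: (5,0)Q 3/3 ✓ · (5,1)Q 4/4 ✓ · (5,2)Q 1/2 ✗ · (5,3)P 0/4 ✗ · (5,4)Q 2/3 ✗ · (5,5)Q 4/4 ✓ · (5,6)Q 3/3 ✓
Row 6: (6,0)Q 2/2 ✓ · (6,1)Q 2/2 ✓ · (6,3)Q 1/2 ✗ · (6,4)Q 3/3 ✓ · (6,5)Q 3/3 ✓ · (6,6)Q 2/2 ✓
Unsatisfied: (0,0), (1,0), (1,1), (2,0), (4,3), (5,2), (5,3), (5,4), (6,3) — 9 in total.

9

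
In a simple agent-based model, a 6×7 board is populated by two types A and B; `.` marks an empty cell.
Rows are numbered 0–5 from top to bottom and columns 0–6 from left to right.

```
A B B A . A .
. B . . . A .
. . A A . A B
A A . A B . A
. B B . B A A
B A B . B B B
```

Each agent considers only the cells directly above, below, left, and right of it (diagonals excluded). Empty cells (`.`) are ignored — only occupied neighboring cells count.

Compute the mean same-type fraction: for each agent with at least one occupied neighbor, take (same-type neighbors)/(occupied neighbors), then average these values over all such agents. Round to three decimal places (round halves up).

0.568

(0,0)A 0/1
(0,1)B 2/3
(0,2)B 1/2
(0,3)A 0/1
(0,5)A 1/1
(1,1)B 1/1
(1,5)A 2/2
(2,2)A 1/1
(2,3)A 2/2
(2,5)A 1/2
(2,6)B 0/2
(3,0)A 1/1
(3,1)A 1/2
(3,3)A 1/2
(3,4)B 1/2
(3,6)A 1/2
(4,1)B 1/3
(4,2)B 2/2
(4,4)B 2/3
(4,5)A 1/3
(4,6)A 2/3
(5,0)B 0/1
(5,1)A 0/3
(5,2)B 1/2
(5,4)B 2/2
(5,5)B 2/3
(5,6)B 1/2
Sum over 27 agents: 0/1 + 2/3 + 1/2 + 0/1 + 1/1 + 1/1 + 2/2 + 1/1 + 2/2 + 1/2 + 0/2 + 1/1 + 1/2 + 1/2 + 1/2 + 1/2 + 1/3 + 2/2 + 2/3 + 1/3 + 2/3 + 0/1 + 0/3 + 1/2 + 2/2 + 2/3 + 1/2 = 46/3; mean = 46/3 ÷ 27 = 46/81 = 0.567901… → 0.568.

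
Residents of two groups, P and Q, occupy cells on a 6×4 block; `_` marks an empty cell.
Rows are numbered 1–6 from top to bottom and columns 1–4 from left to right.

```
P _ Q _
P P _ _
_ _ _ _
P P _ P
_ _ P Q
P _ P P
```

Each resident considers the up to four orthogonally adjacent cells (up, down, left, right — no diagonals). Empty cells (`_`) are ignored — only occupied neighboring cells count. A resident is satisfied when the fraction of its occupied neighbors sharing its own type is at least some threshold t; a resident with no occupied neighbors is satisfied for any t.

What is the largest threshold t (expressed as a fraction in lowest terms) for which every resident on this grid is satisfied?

Row 1: (1,1)P 1/1 · (1,3)Q — no occupied neighbors
Row 2: (2,1)P 2/2 · (2,2)P 1/1
Row 4: (4,1)P 1/1 · (4,2)P 1/1 · (4,4)P 0/1
Row 5: (5,3)P 1/2 · (5,4)Q 0/3
Row 6: (6,1)P — no occupied neighbors · (6,3)P 2/2 · (6,4)P 1/2
The smallest same-type fraction is 0/1 at (4,4), which reduces to 0/1. Any threshold above that leaves this resident unsatisfied.

0/1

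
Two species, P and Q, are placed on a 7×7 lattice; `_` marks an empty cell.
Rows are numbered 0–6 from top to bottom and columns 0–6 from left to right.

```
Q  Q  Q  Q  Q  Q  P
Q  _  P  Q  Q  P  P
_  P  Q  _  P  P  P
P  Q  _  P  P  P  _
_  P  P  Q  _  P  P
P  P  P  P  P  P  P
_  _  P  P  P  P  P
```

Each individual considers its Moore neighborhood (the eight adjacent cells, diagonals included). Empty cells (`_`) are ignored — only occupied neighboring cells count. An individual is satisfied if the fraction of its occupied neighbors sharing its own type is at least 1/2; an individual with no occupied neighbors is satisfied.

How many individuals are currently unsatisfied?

6

Row 0: (0,0)Q 2/2 ✓ · (0,1)Q 3/4 ✓ · (0,2)Q 3/4 ✓ · (0,3)Q 4/5 ✓ · (0,4)Q 4/5 ✓ · (0,5)Q 2/5 ✗ · (0,6)P 2/3 ✓
Row 1: (1,0)Q 2/3 ✓ · (1,2)P 1/6 ✗ · (1,3)Q 5/7 ✓ · (1,4)Q 4/7 ✓ · (1,5)P 5/8 ✓ · (1,6)P 4/5 ✓
Row 2: (2,1)P 2/5 ✗ · (2,2)Q 2/5 ✗ · (2,4)P 5/7 ✓ · (2,5)P 6/7 ✓ · (2,6)P 4/4 ✓
Row 3: (3,0)P 2/3 ✓ · (3,1)Q 1/5 ✗ · (3,3)P 3/5 ✓ · (3,4)P 5/6 ✓ · (3,5)P 6/6 ✓
Row 4: (4,1)P 5/6 ✓ · (4,2)P 5/7 ✓ · (4,3)Q 0/6 ✗ · (4,5)P 6/6 ✓ · (4,6)P 4/4 ✓
Row 5: (5,0)P 2/2 ✓ · (5,1)P 5/5 ✓ · (5,2)P 6/7 ✓ · (5,3)P 6/7 ✓ · (5,4)P 6/7 ✓ · (5,5)P 7/7 ✓ · (5,6)P 5/5 ✓
Row 6: (6,2)P 4/4 ✓ · (6,3)P 5/5 ✓ · (6,4)P 5/5 ✓ · (6,5)P 5/5 ✓ · (6,6)P 3/3 ✓
Unsatisfied: (0,5), (1,2), (2,1), (2,2), (3,1), (4,3) — 6 in total.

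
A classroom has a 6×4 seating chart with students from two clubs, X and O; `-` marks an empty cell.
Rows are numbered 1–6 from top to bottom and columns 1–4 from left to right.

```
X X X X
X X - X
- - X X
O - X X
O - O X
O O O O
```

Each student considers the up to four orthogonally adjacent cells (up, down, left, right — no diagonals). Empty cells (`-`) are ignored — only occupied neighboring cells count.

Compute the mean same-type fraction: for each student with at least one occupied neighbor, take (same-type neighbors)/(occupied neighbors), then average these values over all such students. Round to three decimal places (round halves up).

0.886

(1,1)X 2/2
(1,2)X 3/3
(1,3)X 2/2
(1,4)X 2/2
(2,1)X 2/2
(2,2)X 2/2
(2,4)X 2/2
(3,3)X 2/2
(3,4)X 3/3
(4,1)O 1/1
(4,3)X 2/3
(4,4)X 3/3
(5,1)O 2/2
(5,3)O 1/3
(5,4)X 1/3
(6,1)O 2/2
(6,2)O 2/2
(6,3)O 3/3
(6,4)O 1/2
Sum over 19 students: 2/2 + 3/3 + 2/2 + 2/2 + 2/2 + 2/2 + 2/2 + 2/2 + 3/3 + 1/1 + 2/3 + 3/3 + 2/2 + 1/3 + 1/3 + 2/2 + 2/2 + 3/3 + 1/2 = 101/6; mean = 101/6 ÷ 19 = 101/114 = 0.885964… → 0.886.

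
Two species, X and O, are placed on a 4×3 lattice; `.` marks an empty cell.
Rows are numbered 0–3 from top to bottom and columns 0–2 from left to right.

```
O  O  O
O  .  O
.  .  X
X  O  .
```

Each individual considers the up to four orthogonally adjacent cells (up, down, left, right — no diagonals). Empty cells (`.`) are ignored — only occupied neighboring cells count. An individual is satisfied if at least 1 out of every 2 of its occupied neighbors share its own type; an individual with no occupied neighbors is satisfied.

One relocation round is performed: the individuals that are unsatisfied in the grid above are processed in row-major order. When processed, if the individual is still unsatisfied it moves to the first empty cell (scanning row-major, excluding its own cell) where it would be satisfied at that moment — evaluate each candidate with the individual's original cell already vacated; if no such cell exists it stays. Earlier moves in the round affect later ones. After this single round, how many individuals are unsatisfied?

0

Initially unsatisfied (in order): (2,2), (3,0), (3,1).
  (2,2) → (2,0).
  (3,0): now satisfied by earlier moves; stays.
  (3,1) → (1,1).
Resulting grid:
O O O
O O O
X . .
X . .
All satisfied now.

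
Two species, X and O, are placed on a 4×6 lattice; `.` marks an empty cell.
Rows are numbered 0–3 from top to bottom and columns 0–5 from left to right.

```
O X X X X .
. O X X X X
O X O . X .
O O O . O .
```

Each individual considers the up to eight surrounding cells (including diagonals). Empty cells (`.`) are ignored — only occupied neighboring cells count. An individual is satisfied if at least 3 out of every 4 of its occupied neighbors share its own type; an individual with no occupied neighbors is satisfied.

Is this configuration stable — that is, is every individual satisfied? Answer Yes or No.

Row 0: (0,0)O 1/2 unhappy · (0,1)X 2/4 unhappy · (0,2)X 4/5 ok · (0,3)X 5/5 ok · (0,4)X 4/4 ok
Row 1: (1,1)O 3/7 unhappy · (1,2)X 5/7 unhappy · (1,3)X 6/7 ok · (1,4)X 5/5 ok · (1,5)X 3/3 ok
Row 2: (2,0)O 3/4 ok · (2,1)X 1/7 unhappy · (2,2)O 3/6 unhappy · (2,4)X 3/4 ok
Row 3: (3,0)O 2/3 unhappy · (3,1)O 4/5 ok · (3,2)O 2/3 unhappy · (3,4)O 0/1 unhappy
For instance (0,0) has only 1/2 same-type neighbors, below 3/4.

No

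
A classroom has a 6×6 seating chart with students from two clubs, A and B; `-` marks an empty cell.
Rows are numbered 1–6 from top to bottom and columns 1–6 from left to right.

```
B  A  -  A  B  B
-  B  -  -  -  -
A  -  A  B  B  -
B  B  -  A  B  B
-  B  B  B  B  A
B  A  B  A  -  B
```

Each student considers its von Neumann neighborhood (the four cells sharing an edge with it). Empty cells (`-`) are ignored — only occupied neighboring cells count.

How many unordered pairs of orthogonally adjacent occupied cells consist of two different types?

16

Scan each occupied cell's neighbors to the right and below so each pair is counted once.
Row 1: B(1,1)–A(1,2)≠ A(1,2)–B(2,2)≠ A(1,4)–B(1,5)≠ B(1,5)–B(1,6)=  → 3/4 unlike.
Row 3: A(3,1)–B(4,1)≠ A(3,3)–B(3,4)≠ B(3,4)–B(3,5)= B(3,4)–A(4,4)≠ B(3,5)–B(4,5)=  → 3/5 unlike.
Row 4: B(4,1)–B(4,2)= B(4,2)–B(5,2)= A(4,4)–B(4,5)≠ A(4,4)–B(5,4)≠ B(4,5)–B(4,6)= B(4,5)–B(5,5)= B(4,6)–A(5,6)≠  → 3/7 unlike.
Row 5: B(5,2)–B(5,3)= B(5,2)–A(6,2)≠ B(5,3)–B(5,4)= B(5,3)–B(6,3)= B(5,4)–B(5,5)= B(5,4)–A(6,4)≠ B(5,5)–A(5,6)≠ A(5,6)–B(6,6)≠  → 4/8 unlike.
Row 6: B(6,1)–A(6,2)≠ A(6,2)–B(6,3)≠ B(6,3)–A(6,4)≠  → 3/3 unlike.
Total adjacent occupied pairs: 27; unlike-type pairs: 16.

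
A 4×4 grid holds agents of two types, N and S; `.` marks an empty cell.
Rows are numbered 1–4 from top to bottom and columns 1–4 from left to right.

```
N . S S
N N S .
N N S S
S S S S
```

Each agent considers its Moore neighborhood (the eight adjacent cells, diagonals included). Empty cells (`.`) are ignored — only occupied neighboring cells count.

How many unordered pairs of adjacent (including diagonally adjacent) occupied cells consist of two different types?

Scan each occupied cell's neighbors to the right and below (and the two forward diagonals) so each pair is counted once.
Row 1: N(1,1)–N(2,1)= N(1,1)–N(2,2)= S(1,3)–S(1,4)= S(1,3)–S(2,3)= S(1,3)–N(2,2)≠ S(1,4)–S(2,3)=  → 1/6 unlike.
Row 2: N(2,1)–N(2,2)= N(2,1)–N(3,1)= N(2,1)–N(3,2)= N(2,2)–S(2,3)≠ N(2,2)–N(3,2)= N(2,2)–S(3,3)≠ N(2,2)–N(3,1)= S(2,3)–S(3,3)= S(2,3)–S(3,4)= S(2,3)–N(3,2)≠  → 3/10 unlike.
Row 3: N(3,1)–N(3,2)= N(3,1)–S(4,1)≠ N(3,1)–S(4,2)≠ N(3,2)–S(3,3)≠ N(3,2)–S(4,2)≠ N(3,2)–S(4,3)≠ N(3,2)–S(4,1)≠ S(3,3)–S(3,4)= S(3,3)–S(4,3)= S(3,3)–S(4,4)= S(3,3)–S(4,2)= S(3,4)–S(4,4)= S(3,4)–S(4,3)=  → 6/13 unlike.
Row 4: S(4,1)–S(4,2)= S(4,2)–S(4,3)= S(4,3)–S(4,4)=  → 0/3 unlike.
Total adjacent occupied pairs: 32; unlike-type pairs: 10.

10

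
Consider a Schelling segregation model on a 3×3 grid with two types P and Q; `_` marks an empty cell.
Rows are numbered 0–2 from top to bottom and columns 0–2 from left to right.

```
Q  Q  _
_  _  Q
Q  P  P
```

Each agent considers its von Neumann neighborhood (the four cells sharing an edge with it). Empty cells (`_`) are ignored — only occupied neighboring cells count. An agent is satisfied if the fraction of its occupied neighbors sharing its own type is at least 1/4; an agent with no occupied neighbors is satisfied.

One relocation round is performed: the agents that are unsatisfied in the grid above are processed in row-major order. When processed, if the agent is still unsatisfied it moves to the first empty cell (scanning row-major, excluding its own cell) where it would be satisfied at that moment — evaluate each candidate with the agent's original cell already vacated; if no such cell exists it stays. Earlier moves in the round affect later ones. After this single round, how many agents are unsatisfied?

0

Initially unsatisfied (in order): (1,2), (2,0).
  (1,2) → (0,2).
  (2,0) → (1,0).
Resulting grid:
Q Q Q
Q _ _
_ P P
All satisfied now.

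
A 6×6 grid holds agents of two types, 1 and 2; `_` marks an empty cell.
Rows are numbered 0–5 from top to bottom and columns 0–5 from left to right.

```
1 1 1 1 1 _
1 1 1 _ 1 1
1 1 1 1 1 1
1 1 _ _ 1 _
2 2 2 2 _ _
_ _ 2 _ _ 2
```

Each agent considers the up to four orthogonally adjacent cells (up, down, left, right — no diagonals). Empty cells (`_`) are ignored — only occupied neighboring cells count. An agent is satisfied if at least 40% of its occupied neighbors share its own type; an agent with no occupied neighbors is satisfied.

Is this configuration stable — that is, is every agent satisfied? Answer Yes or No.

(0,0)1 2/2 satisfied
(0,1)1 3/3 satisfied
(0,2)1 3/3 satisfied
(0,3)1 2/2 satisfied
(0,4)1 2/2 satisfied
(1,0)1 3/3 satisfied
(1,1)1 4/4 satisfied
(1,2)1 3/3 satisfied
(1,4)1 3/3 satisfied
(1,5)1 2/2 satisfied
(2,0)1 3/3 satisfied
(2,1)1 4/4 satisfied
(2,2)1 3/3 satisfied
(2,3)1 2/2 satisfied
(2,4)1 4/4 satisfied
(2,5)1 2/2 satisfied
(3,0)1 2/3 satisfied
(3,1)1 2/3 satisfied
(3,4)1 1/1 satisfied
(4,0)2 1/2 satisfied
(4,1)2 2/3 satisfied
(4,2)2 3/3 satisfied
(4,3)2 1/1 satisfied
(5,2)2 1/1 satisfied
(5,5)2 0/0 satisfied
All meet the threshold, so the configuration is stable.

Yes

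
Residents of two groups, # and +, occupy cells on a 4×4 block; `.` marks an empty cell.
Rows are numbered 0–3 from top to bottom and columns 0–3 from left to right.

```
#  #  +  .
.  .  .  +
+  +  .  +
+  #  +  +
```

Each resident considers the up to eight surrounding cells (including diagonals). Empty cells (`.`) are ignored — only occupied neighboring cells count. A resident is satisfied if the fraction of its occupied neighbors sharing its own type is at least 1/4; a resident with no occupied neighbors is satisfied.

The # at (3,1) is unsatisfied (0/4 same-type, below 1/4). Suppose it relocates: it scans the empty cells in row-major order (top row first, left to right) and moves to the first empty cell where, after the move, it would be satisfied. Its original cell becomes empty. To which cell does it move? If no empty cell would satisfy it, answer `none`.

(1,0)

Vacating (3,1). Empty cells in order:
  (0,3): 0/2 same-type → still unsatisfied.
  (1,0): 2/4 same-type → satisfied — stop here.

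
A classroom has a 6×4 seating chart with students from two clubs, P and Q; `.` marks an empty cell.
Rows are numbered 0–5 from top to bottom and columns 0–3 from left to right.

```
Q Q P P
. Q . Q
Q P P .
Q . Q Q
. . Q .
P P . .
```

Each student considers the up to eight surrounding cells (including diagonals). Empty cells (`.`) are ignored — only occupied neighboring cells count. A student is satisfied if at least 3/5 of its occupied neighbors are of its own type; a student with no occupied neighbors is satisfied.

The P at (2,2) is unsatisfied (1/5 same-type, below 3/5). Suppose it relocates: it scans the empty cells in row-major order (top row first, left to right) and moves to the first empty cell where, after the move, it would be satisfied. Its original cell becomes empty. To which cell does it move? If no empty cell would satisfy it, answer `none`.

(4,0)

Vacating (2,2). Empty cells in order:
  (1,0): 1/5 same-type → still unsatisfied.
  (1,2): 3/6 same-type → still unsatisfied.
  (2,3): 0/3 same-type → still unsatisfied.
  (3,1): 1/5 same-type → still unsatisfied.
  (4,0): 2/3 same-type → satisfied — stop here.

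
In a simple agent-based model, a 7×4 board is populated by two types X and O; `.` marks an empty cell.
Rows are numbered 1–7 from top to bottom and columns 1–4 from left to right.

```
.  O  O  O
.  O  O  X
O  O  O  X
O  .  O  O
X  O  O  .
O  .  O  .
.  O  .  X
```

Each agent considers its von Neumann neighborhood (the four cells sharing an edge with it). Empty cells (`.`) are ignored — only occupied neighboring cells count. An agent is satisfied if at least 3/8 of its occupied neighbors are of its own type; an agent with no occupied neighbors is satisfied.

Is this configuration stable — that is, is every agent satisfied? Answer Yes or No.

Row 1: (1,2)O 2/2 satisfied · (1,3)O 3/3 satisfied · (1,4)O 1/2 satisfied
Row 2: (2,2)O 3/3 satisfied · (2,3)O 3/4 satisfied · (2,4)X 1/3 not
Row 3: (3,1)O 2/2 satisfied · (3,2)O 3/3 satisfied · (3,3)O 3/4 satisfied · (3,4)X 1/3 not
Row 4: (4,1)O 1/2 satisfied · (4,3)O 3/3 satisfied · (4,4)O 1/2 satisfied
Row 5: (5,1)X 0/3 not · (5,2)O 1/2 satisfied · (5,3)O 3/3 satisfied
Row 6: (6,1)O 0/1 not · (6,3)O 1/1 satisfied
Row 7: (7,2)O 0/0 satisfied · (7,4)X 0/0 satisfied
For instance (2,4) has only 1/3 same-type neighbors, below 3/8.

No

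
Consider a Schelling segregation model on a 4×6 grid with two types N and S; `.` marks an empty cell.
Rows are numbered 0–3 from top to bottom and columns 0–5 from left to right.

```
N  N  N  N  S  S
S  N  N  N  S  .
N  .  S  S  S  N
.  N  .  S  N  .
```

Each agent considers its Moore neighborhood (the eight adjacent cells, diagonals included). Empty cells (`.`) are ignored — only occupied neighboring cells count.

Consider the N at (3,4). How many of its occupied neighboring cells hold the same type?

1

Occupied neighbors of (3,4): (2,3)=S, (2,4)=S, (2,5)=N, (3,3)=S.
Same type (N): 1 of 4.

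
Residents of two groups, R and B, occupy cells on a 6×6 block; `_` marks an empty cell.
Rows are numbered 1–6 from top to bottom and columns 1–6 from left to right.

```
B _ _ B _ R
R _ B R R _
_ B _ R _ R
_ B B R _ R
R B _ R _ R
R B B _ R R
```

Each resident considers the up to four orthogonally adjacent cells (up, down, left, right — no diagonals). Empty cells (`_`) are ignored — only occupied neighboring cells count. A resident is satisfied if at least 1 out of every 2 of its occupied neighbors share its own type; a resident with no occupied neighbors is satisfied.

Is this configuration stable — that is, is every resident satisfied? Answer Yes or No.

No

Row 1: (1,1)B 0/1 unhappy · (1,4)B 0/1 unhappy · (1,6)R 0/0 ok
Row 2: (2,1)R 0/1 unhappy · (2,3)B 0/1 unhappy · (2,4)R 2/4 ok · (2,5)R 1/1 ok
Row 3: (3,2)B 1/1 ok · (3,4)R 2/2 ok · (3,6)R 1/1 ok
Row 4: (4,2)B 3/3 ok · (4,3)B 1/2 ok · (4,4)R 2/3 ok · (4,6)R 2/2 ok
Row 5: (5,1)R 1/2 ok · (5,2)B 2/3 ok · (5,4)R 1/1 ok · (5,6)R 2/2 ok
Row 6: (6,1)R 1/2 ok · (6,2)B 2/3 ok · (6,3)B 1/1 ok · (6,5)R 1/1 ok · (6,6)R 2/2 ok
For instance (1,1) has only 0/1 same-type neighbors, below 1/2.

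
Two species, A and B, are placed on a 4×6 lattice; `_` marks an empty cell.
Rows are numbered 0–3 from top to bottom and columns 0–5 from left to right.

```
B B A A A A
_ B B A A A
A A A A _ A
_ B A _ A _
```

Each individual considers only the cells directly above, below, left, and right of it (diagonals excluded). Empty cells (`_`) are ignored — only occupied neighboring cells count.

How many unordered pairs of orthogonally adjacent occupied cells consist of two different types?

7

Scan each occupied cell's neighbors to the right and below so each pair is counted once.
From row 0: 2 unlike of 10 pairs (running 2/10).
From row 1: 3 unlike of 8 pairs (running 5/18).
From row 2: 1 unlike of 5 pairs (running 6/23).
From row 3: 1 unlike of 1 pairs (running 7/24).
Total adjacent occupied pairs: 24; unlike-type pairs: 7.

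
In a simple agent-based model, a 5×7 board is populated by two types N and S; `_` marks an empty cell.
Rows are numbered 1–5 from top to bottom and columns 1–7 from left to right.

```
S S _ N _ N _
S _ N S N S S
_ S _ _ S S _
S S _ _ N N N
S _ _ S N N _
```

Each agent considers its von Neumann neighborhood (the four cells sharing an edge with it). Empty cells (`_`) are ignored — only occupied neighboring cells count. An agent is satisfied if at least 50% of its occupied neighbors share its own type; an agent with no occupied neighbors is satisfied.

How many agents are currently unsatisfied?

7

(1,1)S 2/2 satisfied
(1,2)S 1/1 satisfied
(1,4)N 0/1 not
(1,6)N 0/1 not
(2,1)S 1/1 satisfied
(2,3)N 0/1 not
(2,4)S 0/3 not
(2,5)N 0/3 not
(2,6)S 2/4 satisfied
(2,7)S 1/1 satisfied
(3,2)S 1/1 satisfied
(3,5)S 1/3 not
(3,6)S 2/3 satisfied
(4,1)S 2/2 satisfied
(4,2)S 2/2 satisfied
(4,5)N 2/3 satisfied
(4,6)N 3/4 satisfied
(4,7)N 1/1 satisfied
(5,1)S 1/1 satisfied
(5,4)S 0/1 not
(5,5)N 2/3 satisfied
(5,6)N 2/2 satisfied
Unsatisfied: (1,4), (1,6), (2,3), (2,4), (2,5), (3,5), (5,4) — 7 in total.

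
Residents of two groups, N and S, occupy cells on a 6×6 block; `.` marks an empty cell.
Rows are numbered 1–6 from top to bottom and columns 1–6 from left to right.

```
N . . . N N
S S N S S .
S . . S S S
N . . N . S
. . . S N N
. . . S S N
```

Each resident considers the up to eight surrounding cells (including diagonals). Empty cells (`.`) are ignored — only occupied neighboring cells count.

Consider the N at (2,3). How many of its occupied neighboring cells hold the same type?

0

Occupied neighbors of (2,3): (2,2)=S, (2,4)=S, (3,4)=S.
Same type (N): 0 of 3.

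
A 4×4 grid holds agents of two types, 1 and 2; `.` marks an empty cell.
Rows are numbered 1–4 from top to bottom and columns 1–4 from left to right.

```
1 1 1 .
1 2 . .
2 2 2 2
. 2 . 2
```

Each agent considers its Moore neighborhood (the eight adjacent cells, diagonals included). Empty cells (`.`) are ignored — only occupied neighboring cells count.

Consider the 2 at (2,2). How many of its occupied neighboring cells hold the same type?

Occupied neighbors of (2,2): (1,1)=1, (1,2)=1, (1,3)=1, (2,1)=1, (3,1)=2, (3,2)=2, (3,3)=2.
Same type (2): 3 of 7.

3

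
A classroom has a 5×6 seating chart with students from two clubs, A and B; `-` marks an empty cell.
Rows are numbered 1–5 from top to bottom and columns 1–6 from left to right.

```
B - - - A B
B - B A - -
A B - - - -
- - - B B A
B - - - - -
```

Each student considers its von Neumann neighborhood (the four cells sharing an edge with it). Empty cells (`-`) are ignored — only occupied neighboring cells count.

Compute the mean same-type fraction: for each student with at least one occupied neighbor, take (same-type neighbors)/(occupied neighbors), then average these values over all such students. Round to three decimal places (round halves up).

(1,1)B 1/1
(1,5)A 0/1
(1,6)B 0/1
(2,1)B 1/2
(2,3)B 0/1
(2,4)A 0/1
(3,1)A 0/2
(3,2)B 0/1
(4,4)B 1/1
(4,5)B 1/2
(4,6)A 0/1
(5,1)B — no occupied neighbors
Sum over 11 students: 1/1 + 0/1 + 0/1 + 1/2 + 0/1 + 0/1 + 0/2 + 0/1 + 1/1 + 1/2 + 0/1 = 3; mean = 3 ÷ 11 = 3/11 = 0.272727… → 0.273.

0.273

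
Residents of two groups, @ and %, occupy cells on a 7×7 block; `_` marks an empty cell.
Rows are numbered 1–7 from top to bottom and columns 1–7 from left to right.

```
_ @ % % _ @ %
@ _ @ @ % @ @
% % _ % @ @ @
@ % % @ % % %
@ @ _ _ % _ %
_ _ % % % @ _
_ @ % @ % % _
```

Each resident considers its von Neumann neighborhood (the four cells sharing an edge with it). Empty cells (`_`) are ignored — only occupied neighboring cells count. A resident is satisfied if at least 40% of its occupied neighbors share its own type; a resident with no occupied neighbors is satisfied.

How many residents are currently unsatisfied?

(1,2)@ 0/1 unhappy
(1,3)% 1/3 unhappy
(1,4)% 1/2 ok
(1,6)@ 1/2 ok
(1,7)% 0/2 unhappy
(2,1)@ 0/1 unhappy
(2,3)@ 1/2 ok
(2,4)@ 1/4 unhappy
(2,5)% 0/3 unhappy
(2,6)@ 3/4 ok
(2,7)@ 2/3 ok
(3,1)% 1/3 unhappy
(3,2)% 2/2 ok
(3,4)% 0/3 unhappy
(3,5)@ 1/4 unhappy
(3,6)@ 3/4 ok
(3,7)@ 2/3 ok
(4,1)@ 1/3 unhappy
(4,2)% 2/4 ok
(4,3)% 1/2 ok
(4,4)@ 0/3 unhappy
(4,5)% 2/4 ok
(4,6)% 2/3 ok
(4,7)% 2/3 ok
(5,1)@ 2/2 ok
(5,2)@ 1/2 ok
(5,5)% 2/2 ok
(5,7)% 1/1 ok
(6,3)% 2/2 ok
(6,4)% 2/3 ok
(6,5)% 3/4 ok
(6,6)@ 0/2 unhappy
(7,2)@ 0/1 unhappy
(7,3)% 1/3 unhappy
(7,4)@ 0/3 unhappy
(7,5)% 2/3 ok
(7,6)% 1/2 ok
Unsatisfied: (1,2), (1,3), (1,7), (2,1), (2,4), (2,5), (3,1), (3,4), (3,5), (4,1), (4,4), (6,6), (7,2), (7,3), (7,4) — 15 in total.

15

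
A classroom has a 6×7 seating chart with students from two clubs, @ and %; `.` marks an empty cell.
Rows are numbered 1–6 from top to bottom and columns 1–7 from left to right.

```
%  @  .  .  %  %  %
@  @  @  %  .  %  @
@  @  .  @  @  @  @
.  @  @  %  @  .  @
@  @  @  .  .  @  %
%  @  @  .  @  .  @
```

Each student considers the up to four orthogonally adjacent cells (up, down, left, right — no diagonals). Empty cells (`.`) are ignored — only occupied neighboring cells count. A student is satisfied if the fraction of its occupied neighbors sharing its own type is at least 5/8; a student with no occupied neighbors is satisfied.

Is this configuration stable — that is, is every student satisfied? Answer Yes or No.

(1,1)% 0/2 not
(1,2)@ 1/2 not
(1,5)% 1/1 satisfied
(1,6)% 3/3 satisfied
(1,7)% 1/2 not
(2,1)@ 2/3 satisfied
(2,2)@ 4/4 satisfied
(2,3)@ 1/2 not
(2,4)% 0/2 not
(2,6)% 1/3 not
(2,7)@ 1/3 not
(3,1)@ 2/2 satisfied
(3,2)@ 3/3 satisfied
(3,4)@ 1/3 not
(3,5)@ 3/3 satisfied
(3,6)@ 2/3 satisfied
(3,7)@ 3/3 satisfied
(4,2)@ 3/3 satisfied
(4,3)@ 2/3 satisfied
(4,4)% 0/3 not
(4,5)@ 1/2 not
(4,7)@ 1/2 not
(5,1)@ 1/2 not
(5,2)@ 4/4 satisfied
(5,3)@ 3/3 satisfied
(5,6)@ 0/1 not
(5,7)% 0/3 not
(6,1)% 0/2 not
(6,2)@ 2/3 satisfied
(6,3)@ 2/2 satisfied
(6,5)@ 0/0 satisfied
(6,7)@ 0/1 not
For instance (1,1) has only 0/2 same-type neighbors, below 5/8.

No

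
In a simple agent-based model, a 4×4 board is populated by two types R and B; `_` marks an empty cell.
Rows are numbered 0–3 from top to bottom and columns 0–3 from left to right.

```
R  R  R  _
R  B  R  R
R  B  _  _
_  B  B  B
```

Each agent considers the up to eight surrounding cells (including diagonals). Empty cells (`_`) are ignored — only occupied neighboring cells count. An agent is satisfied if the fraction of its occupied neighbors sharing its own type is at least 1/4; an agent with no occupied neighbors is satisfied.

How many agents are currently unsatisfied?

Row 0: (0,0)R 2/3 satisfied · (0,1)R 4/5 satisfied · (0,2)R 3/4 satisfied
Row 1: (1,0)R 3/5 satisfied · (1,1)B 1/7 not · (1,2)R 3/5 satisfied · (1,3)R 2/2 satisfied
Row 2: (2,0)R 1/4 satisfied · (2,1)B 3/6 satisfied
Row 3: (3,1)B 2/3 satisfied · (3,2)B 3/3 satisfied · (3,3)B 1/1 satisfied
Unsatisfied: (1,1) — 1 in total.

1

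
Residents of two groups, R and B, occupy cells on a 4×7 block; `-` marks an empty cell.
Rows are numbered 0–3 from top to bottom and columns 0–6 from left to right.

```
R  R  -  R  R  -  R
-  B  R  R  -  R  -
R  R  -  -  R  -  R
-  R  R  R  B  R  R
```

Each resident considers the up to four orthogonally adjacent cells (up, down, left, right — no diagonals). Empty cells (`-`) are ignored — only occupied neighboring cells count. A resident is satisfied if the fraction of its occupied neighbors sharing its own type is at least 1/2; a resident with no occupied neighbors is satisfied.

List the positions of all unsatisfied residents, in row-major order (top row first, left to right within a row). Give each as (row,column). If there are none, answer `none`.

(0,0)R 1/1 ok
(0,1)R 1/2 ok
(0,3)R 2/2 ok
(0,4)R 1/1 ok
(0,6)R 0/0 ok
(1,1)B 0/3 unhappy
(1,2)R 1/2 ok
(1,3)R 2/2 ok
(1,5)R 0/0 ok
(2,0)R 1/1 ok
(2,1)R 2/3 ok
(2,4)R 0/1 unhappy
(2,6)R 1/1 ok
(3,1)R 2/2 ok
(3,2)R 2/2 ok
(3,3)R 1/2 ok
(3,4)B 0/3 unhappy
(3,5)R 1/2 ok
(3,6)R 2/2 ok

(1,1), (2,4), (3,4)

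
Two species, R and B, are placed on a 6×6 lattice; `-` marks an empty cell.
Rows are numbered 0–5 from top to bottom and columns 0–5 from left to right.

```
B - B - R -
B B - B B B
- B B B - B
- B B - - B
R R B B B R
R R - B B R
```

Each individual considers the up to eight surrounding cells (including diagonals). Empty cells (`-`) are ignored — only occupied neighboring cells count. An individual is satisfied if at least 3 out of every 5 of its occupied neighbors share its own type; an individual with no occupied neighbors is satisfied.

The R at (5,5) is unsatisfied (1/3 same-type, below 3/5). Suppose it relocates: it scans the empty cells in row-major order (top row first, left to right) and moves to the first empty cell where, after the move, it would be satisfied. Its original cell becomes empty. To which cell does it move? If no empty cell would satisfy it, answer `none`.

none

Vacating (5,5). Empty cells in order:
  (0,1): 0/4 same-type → still unsatisfied.
  (0,3): 1/4 same-type → still unsatisfied.
  (0,5): 1/3 same-type → still unsatisfied.
  (1,2): 0/6 same-type → still unsatisfied.
  (2,0): 0/4 same-type → still unsatisfied.
  (2,4): 0/6 same-type → still unsatisfied.
  (3,0): 2/4 same-type → still unsatisfied.
  (3,3): 0/6 same-type → still unsatisfied.
  (3,4): 1/6 same-type → still unsatisfied.
  (5,2): 2/5 same-type → still unsatisfied.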